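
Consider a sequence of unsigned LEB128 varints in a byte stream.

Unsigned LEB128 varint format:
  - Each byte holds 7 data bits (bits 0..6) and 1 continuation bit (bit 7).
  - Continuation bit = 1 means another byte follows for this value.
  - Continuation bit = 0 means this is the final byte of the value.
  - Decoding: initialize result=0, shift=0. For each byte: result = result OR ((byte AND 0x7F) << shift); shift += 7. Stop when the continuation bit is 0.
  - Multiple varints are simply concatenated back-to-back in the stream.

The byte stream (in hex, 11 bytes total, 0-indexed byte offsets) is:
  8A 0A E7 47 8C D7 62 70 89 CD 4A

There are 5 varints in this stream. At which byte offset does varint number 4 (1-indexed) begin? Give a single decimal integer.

  byte[0]=0x8A cont=1 payload=0x0A=10: acc |= 10<<0 -> acc=10 shift=7
  byte[1]=0x0A cont=0 payload=0x0A=10: acc |= 10<<7 -> acc=1290 shift=14 [end]
Varint 1: bytes[0:2] = 8A 0A -> value 1290 (2 byte(s))
  byte[2]=0xE7 cont=1 payload=0x67=103: acc |= 103<<0 -> acc=103 shift=7
  byte[3]=0x47 cont=0 payload=0x47=71: acc |= 71<<7 -> acc=9191 shift=14 [end]
Varint 2: bytes[2:4] = E7 47 -> value 9191 (2 byte(s))
  byte[4]=0x8C cont=1 payload=0x0C=12: acc |= 12<<0 -> acc=12 shift=7
  byte[5]=0xD7 cont=1 payload=0x57=87: acc |= 87<<7 -> acc=11148 shift=14
  byte[6]=0x62 cont=0 payload=0x62=98: acc |= 98<<14 -> acc=1616780 shift=21 [end]
Varint 3: bytes[4:7] = 8C D7 62 -> value 1616780 (3 byte(s))
  byte[7]=0x70 cont=0 payload=0x70=112: acc |= 112<<0 -> acc=112 shift=7 [end]
Varint 4: bytes[7:8] = 70 -> value 112 (1 byte(s))
  byte[8]=0x89 cont=1 payload=0x09=9: acc |= 9<<0 -> acc=9 shift=7
  byte[9]=0xCD cont=1 payload=0x4D=77: acc |= 77<<7 -> acc=9865 shift=14
  byte[10]=0x4A cont=0 payload=0x4A=74: acc |= 74<<14 -> acc=1222281 shift=21 [end]
Varint 5: bytes[8:11] = 89 CD 4A -> value 1222281 (3 byte(s))

Answer: 7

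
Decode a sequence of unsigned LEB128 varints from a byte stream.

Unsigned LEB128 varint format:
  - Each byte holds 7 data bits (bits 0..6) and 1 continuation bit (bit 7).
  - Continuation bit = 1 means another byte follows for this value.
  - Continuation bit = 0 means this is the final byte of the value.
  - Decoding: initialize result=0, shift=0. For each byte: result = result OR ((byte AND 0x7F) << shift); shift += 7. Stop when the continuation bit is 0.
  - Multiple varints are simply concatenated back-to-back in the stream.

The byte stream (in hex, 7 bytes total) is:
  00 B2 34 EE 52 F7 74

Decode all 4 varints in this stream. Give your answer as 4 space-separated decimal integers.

  byte[0]=0x00 cont=0 payload=0x00=0: acc |= 0<<0 -> acc=0 shift=7 [end]
Varint 1: bytes[0:1] = 00 -> value 0 (1 byte(s))
  byte[1]=0xB2 cont=1 payload=0x32=50: acc |= 50<<0 -> acc=50 shift=7
  byte[2]=0x34 cont=0 payload=0x34=52: acc |= 52<<7 -> acc=6706 shift=14 [end]
Varint 2: bytes[1:3] = B2 34 -> value 6706 (2 byte(s))
  byte[3]=0xEE cont=1 payload=0x6E=110: acc |= 110<<0 -> acc=110 shift=7
  byte[4]=0x52 cont=0 payload=0x52=82: acc |= 82<<7 -> acc=10606 shift=14 [end]
Varint 3: bytes[3:5] = EE 52 -> value 10606 (2 byte(s))
  byte[5]=0xF7 cont=1 payload=0x77=119: acc |= 119<<0 -> acc=119 shift=7
  byte[6]=0x74 cont=0 payload=0x74=116: acc |= 116<<7 -> acc=14967 shift=14 [end]
Varint 4: bytes[5:7] = F7 74 -> value 14967 (2 byte(s))

Answer: 0 6706 10606 14967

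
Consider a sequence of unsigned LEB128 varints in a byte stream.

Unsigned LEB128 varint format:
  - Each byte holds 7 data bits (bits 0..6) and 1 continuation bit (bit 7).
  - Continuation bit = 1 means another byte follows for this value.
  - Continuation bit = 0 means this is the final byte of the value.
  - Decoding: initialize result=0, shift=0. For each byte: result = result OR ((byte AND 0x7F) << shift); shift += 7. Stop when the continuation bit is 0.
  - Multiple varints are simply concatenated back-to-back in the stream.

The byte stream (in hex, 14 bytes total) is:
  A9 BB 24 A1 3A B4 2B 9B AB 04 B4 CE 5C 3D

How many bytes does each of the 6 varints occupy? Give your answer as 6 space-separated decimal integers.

  byte[0]=0xA9 cont=1 payload=0x29=41: acc |= 41<<0 -> acc=41 shift=7
  byte[1]=0xBB cont=1 payload=0x3B=59: acc |= 59<<7 -> acc=7593 shift=14
  byte[2]=0x24 cont=0 payload=0x24=36: acc |= 36<<14 -> acc=597417 shift=21 [end]
Varint 1: bytes[0:3] = A9 BB 24 -> value 597417 (3 byte(s))
  byte[3]=0xA1 cont=1 payload=0x21=33: acc |= 33<<0 -> acc=33 shift=7
  byte[4]=0x3A cont=0 payload=0x3A=58: acc |= 58<<7 -> acc=7457 shift=14 [end]
Varint 2: bytes[3:5] = A1 3A -> value 7457 (2 byte(s))
  byte[5]=0xB4 cont=1 payload=0x34=52: acc |= 52<<0 -> acc=52 shift=7
  byte[6]=0x2B cont=0 payload=0x2B=43: acc |= 43<<7 -> acc=5556 shift=14 [end]
Varint 3: bytes[5:7] = B4 2B -> value 5556 (2 byte(s))
  byte[7]=0x9B cont=1 payload=0x1B=27: acc |= 27<<0 -> acc=27 shift=7
  byte[8]=0xAB cont=1 payload=0x2B=43: acc |= 43<<7 -> acc=5531 shift=14
  byte[9]=0x04 cont=0 payload=0x04=4: acc |= 4<<14 -> acc=71067 shift=21 [end]
Varint 4: bytes[7:10] = 9B AB 04 -> value 71067 (3 byte(s))
  byte[10]=0xB4 cont=1 payload=0x34=52: acc |= 52<<0 -> acc=52 shift=7
  byte[11]=0xCE cont=1 payload=0x4E=78: acc |= 78<<7 -> acc=10036 shift=14
  byte[12]=0x5C cont=0 payload=0x5C=92: acc |= 92<<14 -> acc=1517364 shift=21 [end]
Varint 5: bytes[10:13] = B4 CE 5C -> value 1517364 (3 byte(s))
  byte[13]=0x3D cont=0 payload=0x3D=61: acc |= 61<<0 -> acc=61 shift=7 [end]
Varint 6: bytes[13:14] = 3D -> value 61 (1 byte(s))

Answer: 3 2 2 3 3 1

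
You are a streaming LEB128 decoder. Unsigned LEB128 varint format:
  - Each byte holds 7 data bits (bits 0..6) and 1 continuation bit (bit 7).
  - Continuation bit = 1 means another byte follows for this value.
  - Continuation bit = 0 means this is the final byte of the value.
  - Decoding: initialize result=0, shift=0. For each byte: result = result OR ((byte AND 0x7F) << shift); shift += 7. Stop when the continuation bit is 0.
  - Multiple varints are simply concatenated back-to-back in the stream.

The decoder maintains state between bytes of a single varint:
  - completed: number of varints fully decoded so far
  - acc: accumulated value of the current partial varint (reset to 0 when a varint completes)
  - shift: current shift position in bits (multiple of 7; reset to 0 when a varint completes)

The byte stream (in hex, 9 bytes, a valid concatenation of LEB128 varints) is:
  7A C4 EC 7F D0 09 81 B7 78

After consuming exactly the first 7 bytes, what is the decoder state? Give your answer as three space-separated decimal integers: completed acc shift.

Answer: 3 1 7

Derivation:
byte[0]=0x7A cont=0 payload=0x7A: varint #1 complete (value=122); reset -> completed=1 acc=0 shift=0
byte[1]=0xC4 cont=1 payload=0x44: acc |= 68<<0 -> completed=1 acc=68 shift=7
byte[2]=0xEC cont=1 payload=0x6C: acc |= 108<<7 -> completed=1 acc=13892 shift=14
byte[3]=0x7F cont=0 payload=0x7F: varint #2 complete (value=2094660); reset -> completed=2 acc=0 shift=0
byte[4]=0xD0 cont=1 payload=0x50: acc |= 80<<0 -> completed=2 acc=80 shift=7
byte[5]=0x09 cont=0 payload=0x09: varint #3 complete (value=1232); reset -> completed=3 acc=0 shift=0
byte[6]=0x81 cont=1 payload=0x01: acc |= 1<<0 -> completed=3 acc=1 shift=7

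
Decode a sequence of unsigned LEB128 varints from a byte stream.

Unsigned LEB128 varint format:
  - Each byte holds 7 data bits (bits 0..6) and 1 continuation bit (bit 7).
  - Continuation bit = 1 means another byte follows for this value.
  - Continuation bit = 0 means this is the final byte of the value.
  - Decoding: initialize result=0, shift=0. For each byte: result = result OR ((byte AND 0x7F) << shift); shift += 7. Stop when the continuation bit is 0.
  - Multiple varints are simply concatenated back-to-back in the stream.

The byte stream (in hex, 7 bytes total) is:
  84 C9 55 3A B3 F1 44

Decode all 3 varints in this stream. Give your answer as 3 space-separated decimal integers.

Answer: 1401988 58 1128627

Derivation:
  byte[0]=0x84 cont=1 payload=0x04=4: acc |= 4<<0 -> acc=4 shift=7
  byte[1]=0xC9 cont=1 payload=0x49=73: acc |= 73<<7 -> acc=9348 shift=14
  byte[2]=0x55 cont=0 payload=0x55=85: acc |= 85<<14 -> acc=1401988 shift=21 [end]
Varint 1: bytes[0:3] = 84 C9 55 -> value 1401988 (3 byte(s))
  byte[3]=0x3A cont=0 payload=0x3A=58: acc |= 58<<0 -> acc=58 shift=7 [end]
Varint 2: bytes[3:4] = 3A -> value 58 (1 byte(s))
  byte[4]=0xB3 cont=1 payload=0x33=51: acc |= 51<<0 -> acc=51 shift=7
  byte[5]=0xF1 cont=1 payload=0x71=113: acc |= 113<<7 -> acc=14515 shift=14
  byte[6]=0x44 cont=0 payload=0x44=68: acc |= 68<<14 -> acc=1128627 shift=21 [end]
Varint 3: bytes[4:7] = B3 F1 44 -> value 1128627 (3 byte(s))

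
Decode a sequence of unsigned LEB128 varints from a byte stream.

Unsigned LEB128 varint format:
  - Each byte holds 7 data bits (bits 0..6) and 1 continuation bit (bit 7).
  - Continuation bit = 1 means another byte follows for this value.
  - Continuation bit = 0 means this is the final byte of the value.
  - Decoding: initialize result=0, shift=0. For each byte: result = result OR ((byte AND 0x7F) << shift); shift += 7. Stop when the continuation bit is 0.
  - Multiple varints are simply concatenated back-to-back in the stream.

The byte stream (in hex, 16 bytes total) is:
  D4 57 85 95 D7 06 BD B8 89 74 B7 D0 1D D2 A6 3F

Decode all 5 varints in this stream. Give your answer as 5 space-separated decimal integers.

Answer: 11220 14011013 243424317 485431 1037138

Derivation:
  byte[0]=0xD4 cont=1 payload=0x54=84: acc |= 84<<0 -> acc=84 shift=7
  byte[1]=0x57 cont=0 payload=0x57=87: acc |= 87<<7 -> acc=11220 shift=14 [end]
Varint 1: bytes[0:2] = D4 57 -> value 11220 (2 byte(s))
  byte[2]=0x85 cont=1 payload=0x05=5: acc |= 5<<0 -> acc=5 shift=7
  byte[3]=0x95 cont=1 payload=0x15=21: acc |= 21<<7 -> acc=2693 shift=14
  byte[4]=0xD7 cont=1 payload=0x57=87: acc |= 87<<14 -> acc=1428101 shift=21
  byte[5]=0x06 cont=0 payload=0x06=6: acc |= 6<<21 -> acc=14011013 shift=28 [end]
Varint 2: bytes[2:6] = 85 95 D7 06 -> value 14011013 (4 byte(s))
  byte[6]=0xBD cont=1 payload=0x3D=61: acc |= 61<<0 -> acc=61 shift=7
  byte[7]=0xB8 cont=1 payload=0x38=56: acc |= 56<<7 -> acc=7229 shift=14
  byte[8]=0x89 cont=1 payload=0x09=9: acc |= 9<<14 -> acc=154685 shift=21
  byte[9]=0x74 cont=0 payload=0x74=116: acc |= 116<<21 -> acc=243424317 shift=28 [end]
Varint 3: bytes[6:10] = BD B8 89 74 -> value 243424317 (4 byte(s))
  byte[10]=0xB7 cont=1 payload=0x37=55: acc |= 55<<0 -> acc=55 shift=7
  byte[11]=0xD0 cont=1 payload=0x50=80: acc |= 80<<7 -> acc=10295 shift=14
  byte[12]=0x1D cont=0 payload=0x1D=29: acc |= 29<<14 -> acc=485431 shift=21 [end]
Varint 4: bytes[10:13] = B7 D0 1D -> value 485431 (3 byte(s))
  byte[13]=0xD2 cont=1 payload=0x52=82: acc |= 82<<0 -> acc=82 shift=7
  byte[14]=0xA6 cont=1 payload=0x26=38: acc |= 38<<7 -> acc=4946 shift=14
  byte[15]=0x3F cont=0 payload=0x3F=63: acc |= 63<<14 -> acc=1037138 shift=21 [end]
Varint 5: bytes[13:16] = D2 A6 3F -> value 1037138 (3 byte(s))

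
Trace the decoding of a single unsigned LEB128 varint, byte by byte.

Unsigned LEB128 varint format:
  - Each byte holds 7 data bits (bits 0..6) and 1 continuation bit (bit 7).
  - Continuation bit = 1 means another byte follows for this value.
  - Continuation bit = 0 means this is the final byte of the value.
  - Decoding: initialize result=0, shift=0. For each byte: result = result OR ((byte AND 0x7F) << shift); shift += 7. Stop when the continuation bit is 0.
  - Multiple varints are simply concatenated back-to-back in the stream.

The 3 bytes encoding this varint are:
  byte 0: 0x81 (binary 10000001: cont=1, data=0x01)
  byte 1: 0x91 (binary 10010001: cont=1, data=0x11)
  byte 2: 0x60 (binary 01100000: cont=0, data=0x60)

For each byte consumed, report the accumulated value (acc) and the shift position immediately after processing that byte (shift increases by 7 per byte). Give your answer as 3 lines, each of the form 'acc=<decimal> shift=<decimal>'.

Answer: acc=1 shift=7
acc=2177 shift=14
acc=1575041 shift=21

Derivation:
byte 0=0x81: payload=0x01=1, contrib = 1<<0 = 1; acc -> 1, shift -> 7
byte 1=0x91: payload=0x11=17, contrib = 17<<7 = 2176; acc -> 2177, shift -> 14
byte 2=0x60: payload=0x60=96, contrib = 96<<14 = 1572864; acc -> 1575041, shift -> 21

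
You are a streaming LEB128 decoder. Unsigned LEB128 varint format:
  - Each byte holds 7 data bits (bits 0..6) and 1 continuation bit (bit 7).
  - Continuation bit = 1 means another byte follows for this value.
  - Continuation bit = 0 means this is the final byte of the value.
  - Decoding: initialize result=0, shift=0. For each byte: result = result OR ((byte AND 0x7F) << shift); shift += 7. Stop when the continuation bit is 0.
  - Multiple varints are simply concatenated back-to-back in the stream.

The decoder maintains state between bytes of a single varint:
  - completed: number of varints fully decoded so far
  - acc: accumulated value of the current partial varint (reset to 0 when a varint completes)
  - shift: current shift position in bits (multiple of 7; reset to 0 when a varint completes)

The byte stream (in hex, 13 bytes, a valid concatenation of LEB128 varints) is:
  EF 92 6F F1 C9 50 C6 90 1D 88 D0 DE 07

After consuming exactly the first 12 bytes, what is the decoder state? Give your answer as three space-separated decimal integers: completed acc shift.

byte[0]=0xEF cont=1 payload=0x6F: acc |= 111<<0 -> completed=0 acc=111 shift=7
byte[1]=0x92 cont=1 payload=0x12: acc |= 18<<7 -> completed=0 acc=2415 shift=14
byte[2]=0x6F cont=0 payload=0x6F: varint #1 complete (value=1821039); reset -> completed=1 acc=0 shift=0
byte[3]=0xF1 cont=1 payload=0x71: acc |= 113<<0 -> completed=1 acc=113 shift=7
byte[4]=0xC9 cont=1 payload=0x49: acc |= 73<<7 -> completed=1 acc=9457 shift=14
byte[5]=0x50 cont=0 payload=0x50: varint #2 complete (value=1320177); reset -> completed=2 acc=0 shift=0
byte[6]=0xC6 cont=1 payload=0x46: acc |= 70<<0 -> completed=2 acc=70 shift=7
byte[7]=0x90 cont=1 payload=0x10: acc |= 16<<7 -> completed=2 acc=2118 shift=14
byte[8]=0x1D cont=0 payload=0x1D: varint #3 complete (value=477254); reset -> completed=3 acc=0 shift=0
byte[9]=0x88 cont=1 payload=0x08: acc |= 8<<0 -> completed=3 acc=8 shift=7
byte[10]=0xD0 cont=1 payload=0x50: acc |= 80<<7 -> completed=3 acc=10248 shift=14
byte[11]=0xDE cont=1 payload=0x5E: acc |= 94<<14 -> completed=3 acc=1550344 shift=21

Answer: 3 1550344 21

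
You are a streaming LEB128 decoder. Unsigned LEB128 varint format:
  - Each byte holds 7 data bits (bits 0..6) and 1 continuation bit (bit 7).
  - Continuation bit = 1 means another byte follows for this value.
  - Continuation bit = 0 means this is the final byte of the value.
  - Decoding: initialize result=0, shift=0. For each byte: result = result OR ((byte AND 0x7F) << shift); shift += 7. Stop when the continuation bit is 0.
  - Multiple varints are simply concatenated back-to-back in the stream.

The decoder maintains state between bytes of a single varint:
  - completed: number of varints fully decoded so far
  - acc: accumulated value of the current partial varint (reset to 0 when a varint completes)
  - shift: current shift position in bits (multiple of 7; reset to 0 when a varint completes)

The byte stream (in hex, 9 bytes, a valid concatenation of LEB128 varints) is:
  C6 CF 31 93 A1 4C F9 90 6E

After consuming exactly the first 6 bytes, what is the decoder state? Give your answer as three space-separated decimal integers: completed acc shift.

Answer: 2 0 0

Derivation:
byte[0]=0xC6 cont=1 payload=0x46: acc |= 70<<0 -> completed=0 acc=70 shift=7
byte[1]=0xCF cont=1 payload=0x4F: acc |= 79<<7 -> completed=0 acc=10182 shift=14
byte[2]=0x31 cont=0 payload=0x31: varint #1 complete (value=812998); reset -> completed=1 acc=0 shift=0
byte[3]=0x93 cont=1 payload=0x13: acc |= 19<<0 -> completed=1 acc=19 shift=7
byte[4]=0xA1 cont=1 payload=0x21: acc |= 33<<7 -> completed=1 acc=4243 shift=14
byte[5]=0x4C cont=0 payload=0x4C: varint #2 complete (value=1249427); reset -> completed=2 acc=0 shift=0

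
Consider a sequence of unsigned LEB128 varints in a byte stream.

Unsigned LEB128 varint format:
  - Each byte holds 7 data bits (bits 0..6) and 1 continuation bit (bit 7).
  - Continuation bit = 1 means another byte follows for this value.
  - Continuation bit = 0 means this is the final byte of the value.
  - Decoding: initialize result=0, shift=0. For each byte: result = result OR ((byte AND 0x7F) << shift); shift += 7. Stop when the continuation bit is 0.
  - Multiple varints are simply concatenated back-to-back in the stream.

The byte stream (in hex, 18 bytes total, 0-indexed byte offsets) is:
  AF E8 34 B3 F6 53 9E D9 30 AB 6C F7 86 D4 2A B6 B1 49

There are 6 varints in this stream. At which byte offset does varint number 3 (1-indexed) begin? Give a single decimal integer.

Answer: 6

Derivation:
  byte[0]=0xAF cont=1 payload=0x2F=47: acc |= 47<<0 -> acc=47 shift=7
  byte[1]=0xE8 cont=1 payload=0x68=104: acc |= 104<<7 -> acc=13359 shift=14
  byte[2]=0x34 cont=0 payload=0x34=52: acc |= 52<<14 -> acc=865327 shift=21 [end]
Varint 1: bytes[0:3] = AF E8 34 -> value 865327 (3 byte(s))
  byte[3]=0xB3 cont=1 payload=0x33=51: acc |= 51<<0 -> acc=51 shift=7
  byte[4]=0xF6 cont=1 payload=0x76=118: acc |= 118<<7 -> acc=15155 shift=14
  byte[5]=0x53 cont=0 payload=0x53=83: acc |= 83<<14 -> acc=1375027 shift=21 [end]
Varint 2: bytes[3:6] = B3 F6 53 -> value 1375027 (3 byte(s))
  byte[6]=0x9E cont=1 payload=0x1E=30: acc |= 30<<0 -> acc=30 shift=7
  byte[7]=0xD9 cont=1 payload=0x59=89: acc |= 89<<7 -> acc=11422 shift=14
  byte[8]=0x30 cont=0 payload=0x30=48: acc |= 48<<14 -> acc=797854 shift=21 [end]
Varint 3: bytes[6:9] = 9E D9 30 -> value 797854 (3 byte(s))
  byte[9]=0xAB cont=1 payload=0x2B=43: acc |= 43<<0 -> acc=43 shift=7
  byte[10]=0x6C cont=0 payload=0x6C=108: acc |= 108<<7 -> acc=13867 shift=14 [end]
Varint 4: bytes[9:11] = AB 6C -> value 13867 (2 byte(s))
  byte[11]=0xF7 cont=1 payload=0x77=119: acc |= 119<<0 -> acc=119 shift=7
  byte[12]=0x86 cont=1 payload=0x06=6: acc |= 6<<7 -> acc=887 shift=14
  byte[13]=0xD4 cont=1 payload=0x54=84: acc |= 84<<14 -> acc=1377143 shift=21
  byte[14]=0x2A cont=0 payload=0x2A=42: acc |= 42<<21 -> acc=89457527 shift=28 [end]
Varint 5: bytes[11:15] = F7 86 D4 2A -> value 89457527 (4 byte(s))
  byte[15]=0xB6 cont=1 payload=0x36=54: acc |= 54<<0 -> acc=54 shift=7
  byte[16]=0xB1 cont=1 payload=0x31=49: acc |= 49<<7 -> acc=6326 shift=14
  byte[17]=0x49 cont=0 payload=0x49=73: acc |= 73<<14 -> acc=1202358 shift=21 [end]
Varint 6: bytes[15:18] = B6 B1 49 -> value 1202358 (3 byte(s))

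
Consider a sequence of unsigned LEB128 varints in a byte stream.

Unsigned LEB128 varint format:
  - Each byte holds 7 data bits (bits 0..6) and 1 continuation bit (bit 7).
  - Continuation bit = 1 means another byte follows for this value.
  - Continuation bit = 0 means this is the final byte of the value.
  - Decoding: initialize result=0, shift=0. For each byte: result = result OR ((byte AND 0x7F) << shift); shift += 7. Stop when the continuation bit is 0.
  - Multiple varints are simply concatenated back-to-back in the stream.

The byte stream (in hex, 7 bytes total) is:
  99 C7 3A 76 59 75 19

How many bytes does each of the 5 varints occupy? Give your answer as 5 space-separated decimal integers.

  byte[0]=0x99 cont=1 payload=0x19=25: acc |= 25<<0 -> acc=25 shift=7
  byte[1]=0xC7 cont=1 payload=0x47=71: acc |= 71<<7 -> acc=9113 shift=14
  byte[2]=0x3A cont=0 payload=0x3A=58: acc |= 58<<14 -> acc=959385 shift=21 [end]
Varint 1: bytes[0:3] = 99 C7 3A -> value 959385 (3 byte(s))
  byte[3]=0x76 cont=0 payload=0x76=118: acc |= 118<<0 -> acc=118 shift=7 [end]
Varint 2: bytes[3:4] = 76 -> value 118 (1 byte(s))
  byte[4]=0x59 cont=0 payload=0x59=89: acc |= 89<<0 -> acc=89 shift=7 [end]
Varint 3: bytes[4:5] = 59 -> value 89 (1 byte(s))
  byte[5]=0x75 cont=0 payload=0x75=117: acc |= 117<<0 -> acc=117 shift=7 [end]
Varint 4: bytes[5:6] = 75 -> value 117 (1 byte(s))
  byte[6]=0x19 cont=0 payload=0x19=25: acc |= 25<<0 -> acc=25 shift=7 [end]
Varint 5: bytes[6:7] = 19 -> value 25 (1 byte(s))

Answer: 3 1 1 1 1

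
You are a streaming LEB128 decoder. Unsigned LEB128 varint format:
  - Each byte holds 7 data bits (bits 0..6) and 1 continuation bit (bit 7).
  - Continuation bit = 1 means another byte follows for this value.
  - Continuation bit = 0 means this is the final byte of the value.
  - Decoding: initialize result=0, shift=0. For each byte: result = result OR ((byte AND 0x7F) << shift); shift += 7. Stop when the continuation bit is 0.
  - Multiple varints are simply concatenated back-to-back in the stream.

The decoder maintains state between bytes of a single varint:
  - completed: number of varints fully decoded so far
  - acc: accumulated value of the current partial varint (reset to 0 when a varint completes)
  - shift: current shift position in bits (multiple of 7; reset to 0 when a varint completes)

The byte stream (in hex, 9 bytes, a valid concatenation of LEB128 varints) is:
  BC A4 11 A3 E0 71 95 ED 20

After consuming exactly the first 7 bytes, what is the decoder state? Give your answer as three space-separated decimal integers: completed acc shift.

byte[0]=0xBC cont=1 payload=0x3C: acc |= 60<<0 -> completed=0 acc=60 shift=7
byte[1]=0xA4 cont=1 payload=0x24: acc |= 36<<7 -> completed=0 acc=4668 shift=14
byte[2]=0x11 cont=0 payload=0x11: varint #1 complete (value=283196); reset -> completed=1 acc=0 shift=0
byte[3]=0xA3 cont=1 payload=0x23: acc |= 35<<0 -> completed=1 acc=35 shift=7
byte[4]=0xE0 cont=1 payload=0x60: acc |= 96<<7 -> completed=1 acc=12323 shift=14
byte[5]=0x71 cont=0 payload=0x71: varint #2 complete (value=1863715); reset -> completed=2 acc=0 shift=0
byte[6]=0x95 cont=1 payload=0x15: acc |= 21<<0 -> completed=2 acc=21 shift=7

Answer: 2 21 7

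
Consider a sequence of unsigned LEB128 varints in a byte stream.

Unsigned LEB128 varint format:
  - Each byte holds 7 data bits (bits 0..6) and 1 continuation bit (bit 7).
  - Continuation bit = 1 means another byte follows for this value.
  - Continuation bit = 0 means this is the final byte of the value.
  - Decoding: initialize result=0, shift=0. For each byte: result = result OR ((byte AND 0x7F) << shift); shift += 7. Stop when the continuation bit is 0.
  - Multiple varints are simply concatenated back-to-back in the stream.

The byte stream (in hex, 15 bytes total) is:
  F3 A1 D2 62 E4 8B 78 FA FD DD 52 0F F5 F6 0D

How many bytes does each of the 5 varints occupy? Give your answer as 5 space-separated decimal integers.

Answer: 4 3 4 1 3

Derivation:
  byte[0]=0xF3 cont=1 payload=0x73=115: acc |= 115<<0 -> acc=115 shift=7
  byte[1]=0xA1 cont=1 payload=0x21=33: acc |= 33<<7 -> acc=4339 shift=14
  byte[2]=0xD2 cont=1 payload=0x52=82: acc |= 82<<14 -> acc=1347827 shift=21
  byte[3]=0x62 cont=0 payload=0x62=98: acc |= 98<<21 -> acc=206868723 shift=28 [end]
Varint 1: bytes[0:4] = F3 A1 D2 62 -> value 206868723 (4 byte(s))
  byte[4]=0xE4 cont=1 payload=0x64=100: acc |= 100<<0 -> acc=100 shift=7
  byte[5]=0x8B cont=1 payload=0x0B=11: acc |= 11<<7 -> acc=1508 shift=14
  byte[6]=0x78 cont=0 payload=0x78=120: acc |= 120<<14 -> acc=1967588 shift=21 [end]
Varint 2: bytes[4:7] = E4 8B 78 -> value 1967588 (3 byte(s))
  byte[7]=0xFA cont=1 payload=0x7A=122: acc |= 122<<0 -> acc=122 shift=7
  byte[8]=0xFD cont=1 payload=0x7D=125: acc |= 125<<7 -> acc=16122 shift=14
  byte[9]=0xDD cont=1 payload=0x5D=93: acc |= 93<<14 -> acc=1539834 shift=21
  byte[10]=0x52 cont=0 payload=0x52=82: acc |= 82<<21 -> acc=173506298 shift=28 [end]
Varint 3: bytes[7:11] = FA FD DD 52 -> value 173506298 (4 byte(s))
  byte[11]=0x0F cont=0 payload=0x0F=15: acc |= 15<<0 -> acc=15 shift=7 [end]
Varint 4: bytes[11:12] = 0F -> value 15 (1 byte(s))
  byte[12]=0xF5 cont=1 payload=0x75=117: acc |= 117<<0 -> acc=117 shift=7
  byte[13]=0xF6 cont=1 payload=0x76=118: acc |= 118<<7 -> acc=15221 shift=14
  byte[14]=0x0D cont=0 payload=0x0D=13: acc |= 13<<14 -> acc=228213 shift=21 [end]
Varint 5: bytes[12:15] = F5 F6 0D -> value 228213 (3 byte(s))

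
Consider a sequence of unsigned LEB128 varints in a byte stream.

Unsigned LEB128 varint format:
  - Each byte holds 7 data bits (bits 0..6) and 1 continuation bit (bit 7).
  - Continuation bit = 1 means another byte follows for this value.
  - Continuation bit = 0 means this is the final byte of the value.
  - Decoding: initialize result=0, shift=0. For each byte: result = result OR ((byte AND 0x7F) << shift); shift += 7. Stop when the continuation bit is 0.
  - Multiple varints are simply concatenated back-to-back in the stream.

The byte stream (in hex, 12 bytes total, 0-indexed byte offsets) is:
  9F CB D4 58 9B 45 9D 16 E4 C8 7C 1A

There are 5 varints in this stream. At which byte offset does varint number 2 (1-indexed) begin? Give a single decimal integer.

  byte[0]=0x9F cont=1 payload=0x1F=31: acc |= 31<<0 -> acc=31 shift=7
  byte[1]=0xCB cont=1 payload=0x4B=75: acc |= 75<<7 -> acc=9631 shift=14
  byte[2]=0xD4 cont=1 payload=0x54=84: acc |= 84<<14 -> acc=1385887 shift=21
  byte[3]=0x58 cont=0 payload=0x58=88: acc |= 88<<21 -> acc=185935263 shift=28 [end]
Varint 1: bytes[0:4] = 9F CB D4 58 -> value 185935263 (4 byte(s))
  byte[4]=0x9B cont=1 payload=0x1B=27: acc |= 27<<0 -> acc=27 shift=7
  byte[5]=0x45 cont=0 payload=0x45=69: acc |= 69<<7 -> acc=8859 shift=14 [end]
Varint 2: bytes[4:6] = 9B 45 -> value 8859 (2 byte(s))
  byte[6]=0x9D cont=1 payload=0x1D=29: acc |= 29<<0 -> acc=29 shift=7
  byte[7]=0x16 cont=0 payload=0x16=22: acc |= 22<<7 -> acc=2845 shift=14 [end]
Varint 3: bytes[6:8] = 9D 16 -> value 2845 (2 byte(s))
  byte[8]=0xE4 cont=1 payload=0x64=100: acc |= 100<<0 -> acc=100 shift=7
  byte[9]=0xC8 cont=1 payload=0x48=72: acc |= 72<<7 -> acc=9316 shift=14
  byte[10]=0x7C cont=0 payload=0x7C=124: acc |= 124<<14 -> acc=2040932 shift=21 [end]
Varint 4: bytes[8:11] = E4 C8 7C -> value 2040932 (3 byte(s))
  byte[11]=0x1A cont=0 payload=0x1A=26: acc |= 26<<0 -> acc=26 shift=7 [end]
Varint 5: bytes[11:12] = 1A -> value 26 (1 byte(s))

Answer: 4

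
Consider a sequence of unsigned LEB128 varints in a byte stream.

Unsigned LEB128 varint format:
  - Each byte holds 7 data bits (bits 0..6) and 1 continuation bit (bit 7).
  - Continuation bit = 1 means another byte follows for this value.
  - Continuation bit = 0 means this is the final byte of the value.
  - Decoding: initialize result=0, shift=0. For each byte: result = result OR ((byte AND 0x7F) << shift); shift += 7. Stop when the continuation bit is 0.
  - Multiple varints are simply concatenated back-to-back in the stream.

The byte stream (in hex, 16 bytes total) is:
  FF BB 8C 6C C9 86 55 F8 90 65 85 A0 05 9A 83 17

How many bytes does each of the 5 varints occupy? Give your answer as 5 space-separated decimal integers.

Answer: 4 3 3 3 3

Derivation:
  byte[0]=0xFF cont=1 payload=0x7F=127: acc |= 127<<0 -> acc=127 shift=7
  byte[1]=0xBB cont=1 payload=0x3B=59: acc |= 59<<7 -> acc=7679 shift=14
  byte[2]=0x8C cont=1 payload=0x0C=12: acc |= 12<<14 -> acc=204287 shift=21
  byte[3]=0x6C cont=0 payload=0x6C=108: acc |= 108<<21 -> acc=226696703 shift=28 [end]
Varint 1: bytes[0:4] = FF BB 8C 6C -> value 226696703 (4 byte(s))
  byte[4]=0xC9 cont=1 payload=0x49=73: acc |= 73<<0 -> acc=73 shift=7
  byte[5]=0x86 cont=1 payload=0x06=6: acc |= 6<<7 -> acc=841 shift=14
  byte[6]=0x55 cont=0 payload=0x55=85: acc |= 85<<14 -> acc=1393481 shift=21 [end]
Varint 2: bytes[4:7] = C9 86 55 -> value 1393481 (3 byte(s))
  byte[7]=0xF8 cont=1 payload=0x78=120: acc |= 120<<0 -> acc=120 shift=7
  byte[8]=0x90 cont=1 payload=0x10=16: acc |= 16<<7 -> acc=2168 shift=14
  byte[9]=0x65 cont=0 payload=0x65=101: acc |= 101<<14 -> acc=1656952 shift=21 [end]
Varint 3: bytes[7:10] = F8 90 65 -> value 1656952 (3 byte(s))
  byte[10]=0x85 cont=1 payload=0x05=5: acc |= 5<<0 -> acc=5 shift=7
  byte[11]=0xA0 cont=1 payload=0x20=32: acc |= 32<<7 -> acc=4101 shift=14
  byte[12]=0x05 cont=0 payload=0x05=5: acc |= 5<<14 -> acc=86021 shift=21 [end]
Varint 4: bytes[10:13] = 85 A0 05 -> value 86021 (3 byte(s))
  byte[13]=0x9A cont=1 payload=0x1A=26: acc |= 26<<0 -> acc=26 shift=7
  byte[14]=0x83 cont=1 payload=0x03=3: acc |= 3<<7 -> acc=410 shift=14
  byte[15]=0x17 cont=0 payload=0x17=23: acc |= 23<<14 -> acc=377242 shift=21 [end]
Varint 5: bytes[13:16] = 9A 83 17 -> value 377242 (3 byte(s))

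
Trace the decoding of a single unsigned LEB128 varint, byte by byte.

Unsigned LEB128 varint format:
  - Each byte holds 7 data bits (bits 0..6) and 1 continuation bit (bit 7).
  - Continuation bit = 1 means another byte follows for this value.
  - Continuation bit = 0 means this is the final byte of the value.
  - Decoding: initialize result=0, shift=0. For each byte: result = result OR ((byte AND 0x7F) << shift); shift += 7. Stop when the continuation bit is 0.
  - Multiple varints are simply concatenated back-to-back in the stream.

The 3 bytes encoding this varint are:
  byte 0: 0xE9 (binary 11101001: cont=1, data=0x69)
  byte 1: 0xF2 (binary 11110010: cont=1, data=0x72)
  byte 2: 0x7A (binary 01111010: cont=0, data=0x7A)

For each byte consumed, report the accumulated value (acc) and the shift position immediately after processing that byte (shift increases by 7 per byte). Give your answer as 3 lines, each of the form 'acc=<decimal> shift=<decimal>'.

Answer: acc=105 shift=7
acc=14697 shift=14
acc=2013545 shift=21

Derivation:
byte 0=0xE9: payload=0x69=105, contrib = 105<<0 = 105; acc -> 105, shift -> 7
byte 1=0xF2: payload=0x72=114, contrib = 114<<7 = 14592; acc -> 14697, shift -> 14
byte 2=0x7A: payload=0x7A=122, contrib = 122<<14 = 1998848; acc -> 2013545, shift -> 21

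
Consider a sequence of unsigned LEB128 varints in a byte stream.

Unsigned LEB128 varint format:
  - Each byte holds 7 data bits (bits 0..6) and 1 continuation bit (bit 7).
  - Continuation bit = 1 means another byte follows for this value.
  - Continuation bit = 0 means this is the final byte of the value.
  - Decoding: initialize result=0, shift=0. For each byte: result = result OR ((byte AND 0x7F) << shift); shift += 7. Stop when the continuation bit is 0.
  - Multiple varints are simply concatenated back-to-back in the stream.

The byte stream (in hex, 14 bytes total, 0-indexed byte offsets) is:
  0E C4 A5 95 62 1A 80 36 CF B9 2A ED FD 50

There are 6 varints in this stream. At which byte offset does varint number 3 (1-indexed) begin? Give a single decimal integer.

Answer: 5

Derivation:
  byte[0]=0x0E cont=0 payload=0x0E=14: acc |= 14<<0 -> acc=14 shift=7 [end]
Varint 1: bytes[0:1] = 0E -> value 14 (1 byte(s))
  byte[1]=0xC4 cont=1 payload=0x44=68: acc |= 68<<0 -> acc=68 shift=7
  byte[2]=0xA5 cont=1 payload=0x25=37: acc |= 37<<7 -> acc=4804 shift=14
  byte[3]=0x95 cont=1 payload=0x15=21: acc |= 21<<14 -> acc=348868 shift=21
  byte[4]=0x62 cont=0 payload=0x62=98: acc |= 98<<21 -> acc=205869764 shift=28 [end]
Varint 2: bytes[1:5] = C4 A5 95 62 -> value 205869764 (4 byte(s))
  byte[5]=0x1A cont=0 payload=0x1A=26: acc |= 26<<0 -> acc=26 shift=7 [end]
Varint 3: bytes[5:6] = 1A -> value 26 (1 byte(s))
  byte[6]=0x80 cont=1 payload=0x00=0: acc |= 0<<0 -> acc=0 shift=7
  byte[7]=0x36 cont=0 payload=0x36=54: acc |= 54<<7 -> acc=6912 shift=14 [end]
Varint 4: bytes[6:8] = 80 36 -> value 6912 (2 byte(s))
  byte[8]=0xCF cont=1 payload=0x4F=79: acc |= 79<<0 -> acc=79 shift=7
  byte[9]=0xB9 cont=1 payload=0x39=57: acc |= 57<<7 -> acc=7375 shift=14
  byte[10]=0x2A cont=0 payload=0x2A=42: acc |= 42<<14 -> acc=695503 shift=21 [end]
Varint 5: bytes[8:11] = CF B9 2A -> value 695503 (3 byte(s))
  byte[11]=0xED cont=1 payload=0x6D=109: acc |= 109<<0 -> acc=109 shift=7
  byte[12]=0xFD cont=1 payload=0x7D=125: acc |= 125<<7 -> acc=16109 shift=14
  byte[13]=0x50 cont=0 payload=0x50=80: acc |= 80<<14 -> acc=1326829 shift=21 [end]
Varint 6: bytes[11:14] = ED FD 50 -> value 1326829 (3 byte(s))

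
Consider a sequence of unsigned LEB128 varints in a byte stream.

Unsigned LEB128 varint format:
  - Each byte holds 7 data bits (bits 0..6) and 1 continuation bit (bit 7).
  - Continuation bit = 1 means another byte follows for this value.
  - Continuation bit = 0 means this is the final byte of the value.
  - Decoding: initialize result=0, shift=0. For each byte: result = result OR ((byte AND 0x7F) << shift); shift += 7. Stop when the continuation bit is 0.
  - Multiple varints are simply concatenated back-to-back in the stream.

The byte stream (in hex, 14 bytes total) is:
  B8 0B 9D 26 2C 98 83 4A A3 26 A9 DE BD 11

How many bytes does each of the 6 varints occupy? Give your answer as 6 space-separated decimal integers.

  byte[0]=0xB8 cont=1 payload=0x38=56: acc |= 56<<0 -> acc=56 shift=7
  byte[1]=0x0B cont=0 payload=0x0B=11: acc |= 11<<7 -> acc=1464 shift=14 [end]
Varint 1: bytes[0:2] = B8 0B -> value 1464 (2 byte(s))
  byte[2]=0x9D cont=1 payload=0x1D=29: acc |= 29<<0 -> acc=29 shift=7
  byte[3]=0x26 cont=0 payload=0x26=38: acc |= 38<<7 -> acc=4893 shift=14 [end]
Varint 2: bytes[2:4] = 9D 26 -> value 4893 (2 byte(s))
  byte[4]=0x2C cont=0 payload=0x2C=44: acc |= 44<<0 -> acc=44 shift=7 [end]
Varint 3: bytes[4:5] = 2C -> value 44 (1 byte(s))
  byte[5]=0x98 cont=1 payload=0x18=24: acc |= 24<<0 -> acc=24 shift=7
  byte[6]=0x83 cont=1 payload=0x03=3: acc |= 3<<7 -> acc=408 shift=14
  byte[7]=0x4A cont=0 payload=0x4A=74: acc |= 74<<14 -> acc=1212824 shift=21 [end]
Varint 4: bytes[5:8] = 98 83 4A -> value 1212824 (3 byte(s))
  byte[8]=0xA3 cont=1 payload=0x23=35: acc |= 35<<0 -> acc=35 shift=7
  byte[9]=0x26 cont=0 payload=0x26=38: acc |= 38<<7 -> acc=4899 shift=14 [end]
Varint 5: bytes[8:10] = A3 26 -> value 4899 (2 byte(s))
  byte[10]=0xA9 cont=1 payload=0x29=41: acc |= 41<<0 -> acc=41 shift=7
  byte[11]=0xDE cont=1 payload=0x5E=94: acc |= 94<<7 -> acc=12073 shift=14
  byte[12]=0xBD cont=1 payload=0x3D=61: acc |= 61<<14 -> acc=1011497 shift=21
  byte[13]=0x11 cont=0 payload=0x11=17: acc |= 17<<21 -> acc=36663081 shift=28 [end]
Varint 6: bytes[10:14] = A9 DE BD 11 -> value 36663081 (4 byte(s))

Answer: 2 2 1 3 2 4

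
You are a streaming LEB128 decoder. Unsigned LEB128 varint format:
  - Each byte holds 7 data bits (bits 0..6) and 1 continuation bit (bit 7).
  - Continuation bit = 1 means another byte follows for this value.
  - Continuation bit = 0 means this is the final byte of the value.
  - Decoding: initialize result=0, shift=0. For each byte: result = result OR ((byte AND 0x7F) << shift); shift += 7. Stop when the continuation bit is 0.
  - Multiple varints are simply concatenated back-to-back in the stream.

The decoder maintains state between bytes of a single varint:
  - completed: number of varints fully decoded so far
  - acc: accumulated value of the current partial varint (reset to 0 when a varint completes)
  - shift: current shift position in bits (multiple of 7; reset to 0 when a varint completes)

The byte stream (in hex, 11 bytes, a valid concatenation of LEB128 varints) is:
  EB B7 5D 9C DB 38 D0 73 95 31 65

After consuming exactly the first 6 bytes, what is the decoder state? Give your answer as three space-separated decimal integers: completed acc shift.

Answer: 2 0 0

Derivation:
byte[0]=0xEB cont=1 payload=0x6B: acc |= 107<<0 -> completed=0 acc=107 shift=7
byte[1]=0xB7 cont=1 payload=0x37: acc |= 55<<7 -> completed=0 acc=7147 shift=14
byte[2]=0x5D cont=0 payload=0x5D: varint #1 complete (value=1530859); reset -> completed=1 acc=0 shift=0
byte[3]=0x9C cont=1 payload=0x1C: acc |= 28<<0 -> completed=1 acc=28 shift=7
byte[4]=0xDB cont=1 payload=0x5B: acc |= 91<<7 -> completed=1 acc=11676 shift=14
byte[5]=0x38 cont=0 payload=0x38: varint #2 complete (value=929180); reset -> completed=2 acc=0 shift=0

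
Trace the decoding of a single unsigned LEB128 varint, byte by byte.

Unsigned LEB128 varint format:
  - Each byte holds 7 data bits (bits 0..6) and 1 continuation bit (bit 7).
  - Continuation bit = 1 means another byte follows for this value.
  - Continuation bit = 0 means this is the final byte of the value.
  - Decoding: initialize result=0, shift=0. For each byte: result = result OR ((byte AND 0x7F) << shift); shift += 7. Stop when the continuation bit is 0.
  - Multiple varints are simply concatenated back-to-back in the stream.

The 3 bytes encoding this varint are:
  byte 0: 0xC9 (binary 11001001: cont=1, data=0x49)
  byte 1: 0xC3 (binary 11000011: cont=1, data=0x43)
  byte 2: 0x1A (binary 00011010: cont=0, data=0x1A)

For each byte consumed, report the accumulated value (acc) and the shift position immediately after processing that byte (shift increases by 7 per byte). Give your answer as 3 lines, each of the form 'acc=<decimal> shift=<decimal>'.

Answer: acc=73 shift=7
acc=8649 shift=14
acc=434633 shift=21

Derivation:
byte 0=0xC9: payload=0x49=73, contrib = 73<<0 = 73; acc -> 73, shift -> 7
byte 1=0xC3: payload=0x43=67, contrib = 67<<7 = 8576; acc -> 8649, shift -> 14
byte 2=0x1A: payload=0x1A=26, contrib = 26<<14 = 425984; acc -> 434633, shift -> 21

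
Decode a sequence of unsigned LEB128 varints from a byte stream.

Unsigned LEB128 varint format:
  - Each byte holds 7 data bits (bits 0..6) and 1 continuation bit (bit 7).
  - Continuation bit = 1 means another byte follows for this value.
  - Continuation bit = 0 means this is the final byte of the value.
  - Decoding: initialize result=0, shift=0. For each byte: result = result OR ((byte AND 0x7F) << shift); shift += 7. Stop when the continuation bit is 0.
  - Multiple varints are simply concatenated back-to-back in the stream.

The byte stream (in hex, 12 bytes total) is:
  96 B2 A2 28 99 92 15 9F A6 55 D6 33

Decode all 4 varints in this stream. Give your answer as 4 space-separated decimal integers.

  byte[0]=0x96 cont=1 payload=0x16=22: acc |= 22<<0 -> acc=22 shift=7
  byte[1]=0xB2 cont=1 payload=0x32=50: acc |= 50<<7 -> acc=6422 shift=14
  byte[2]=0xA2 cont=1 payload=0x22=34: acc |= 34<<14 -> acc=563478 shift=21
  byte[3]=0x28 cont=0 payload=0x28=40: acc |= 40<<21 -> acc=84449558 shift=28 [end]
Varint 1: bytes[0:4] = 96 B2 A2 28 -> value 84449558 (4 byte(s))
  byte[4]=0x99 cont=1 payload=0x19=25: acc |= 25<<0 -> acc=25 shift=7
  byte[5]=0x92 cont=1 payload=0x12=18: acc |= 18<<7 -> acc=2329 shift=14
  byte[6]=0x15 cont=0 payload=0x15=21: acc |= 21<<14 -> acc=346393 shift=21 [end]
Varint 2: bytes[4:7] = 99 92 15 -> value 346393 (3 byte(s))
  byte[7]=0x9F cont=1 payload=0x1F=31: acc |= 31<<0 -> acc=31 shift=7
  byte[8]=0xA6 cont=1 payload=0x26=38: acc |= 38<<7 -> acc=4895 shift=14
  byte[9]=0x55 cont=0 payload=0x55=85: acc |= 85<<14 -> acc=1397535 shift=21 [end]
Varint 3: bytes[7:10] = 9F A6 55 -> value 1397535 (3 byte(s))
  byte[10]=0xD6 cont=1 payload=0x56=86: acc |= 86<<0 -> acc=86 shift=7
  byte[11]=0x33 cont=0 payload=0x33=51: acc |= 51<<7 -> acc=6614 shift=14 [end]
Varint 4: bytes[10:12] = D6 33 -> value 6614 (2 byte(s))

Answer: 84449558 346393 1397535 6614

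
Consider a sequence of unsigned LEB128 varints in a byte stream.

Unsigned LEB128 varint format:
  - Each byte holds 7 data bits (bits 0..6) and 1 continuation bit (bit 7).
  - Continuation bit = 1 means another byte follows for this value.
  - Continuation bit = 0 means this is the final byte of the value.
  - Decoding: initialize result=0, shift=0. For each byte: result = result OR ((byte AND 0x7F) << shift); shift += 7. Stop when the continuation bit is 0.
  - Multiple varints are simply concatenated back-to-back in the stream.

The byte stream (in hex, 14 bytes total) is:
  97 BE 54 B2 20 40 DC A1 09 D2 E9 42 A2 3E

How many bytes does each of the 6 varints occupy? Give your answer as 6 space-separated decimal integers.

  byte[0]=0x97 cont=1 payload=0x17=23: acc |= 23<<0 -> acc=23 shift=7
  byte[1]=0xBE cont=1 payload=0x3E=62: acc |= 62<<7 -> acc=7959 shift=14
  byte[2]=0x54 cont=0 payload=0x54=84: acc |= 84<<14 -> acc=1384215 shift=21 [end]
Varint 1: bytes[0:3] = 97 BE 54 -> value 1384215 (3 byte(s))
  byte[3]=0xB2 cont=1 payload=0x32=50: acc |= 50<<0 -> acc=50 shift=7
  byte[4]=0x20 cont=0 payload=0x20=32: acc |= 32<<7 -> acc=4146 shift=14 [end]
Varint 2: bytes[3:5] = B2 20 -> value 4146 (2 byte(s))
  byte[5]=0x40 cont=0 payload=0x40=64: acc |= 64<<0 -> acc=64 shift=7 [end]
Varint 3: bytes[5:6] = 40 -> value 64 (1 byte(s))
  byte[6]=0xDC cont=1 payload=0x5C=92: acc |= 92<<0 -> acc=92 shift=7
  byte[7]=0xA1 cont=1 payload=0x21=33: acc |= 33<<7 -> acc=4316 shift=14
  byte[8]=0x09 cont=0 payload=0x09=9: acc |= 9<<14 -> acc=151772 shift=21 [end]
Varint 4: bytes[6:9] = DC A1 09 -> value 151772 (3 byte(s))
  byte[9]=0xD2 cont=1 payload=0x52=82: acc |= 82<<0 -> acc=82 shift=7
  byte[10]=0xE9 cont=1 payload=0x69=105: acc |= 105<<7 -> acc=13522 shift=14
  byte[11]=0x42 cont=0 payload=0x42=66: acc |= 66<<14 -> acc=1094866 shift=21 [end]
Varint 5: bytes[9:12] = D2 E9 42 -> value 1094866 (3 byte(s))
  byte[12]=0xA2 cont=1 payload=0x22=34: acc |= 34<<0 -> acc=34 shift=7
  byte[13]=0x3E cont=0 payload=0x3E=62: acc |= 62<<7 -> acc=7970 shift=14 [end]
Varint 6: bytes[12:14] = A2 3E -> value 7970 (2 byte(s))

Answer: 3 2 1 3 3 2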